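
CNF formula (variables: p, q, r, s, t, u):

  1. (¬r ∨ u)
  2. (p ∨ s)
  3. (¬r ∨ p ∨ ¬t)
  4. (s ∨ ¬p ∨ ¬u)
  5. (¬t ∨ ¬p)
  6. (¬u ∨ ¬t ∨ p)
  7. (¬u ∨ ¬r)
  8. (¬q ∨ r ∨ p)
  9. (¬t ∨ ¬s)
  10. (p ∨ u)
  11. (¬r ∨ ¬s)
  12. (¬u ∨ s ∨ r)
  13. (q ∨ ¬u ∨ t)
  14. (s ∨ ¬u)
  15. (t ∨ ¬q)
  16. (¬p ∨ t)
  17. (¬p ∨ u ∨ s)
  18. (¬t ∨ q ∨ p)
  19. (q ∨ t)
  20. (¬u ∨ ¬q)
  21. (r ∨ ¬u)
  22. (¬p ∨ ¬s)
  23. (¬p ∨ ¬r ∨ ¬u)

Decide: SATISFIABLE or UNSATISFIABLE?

p = True:
  propagation gives t=False; an empty clause results — contradiction.
p = False:
  propagation gives s=True, t=False, u=True, r=False; an empty clause results — contradiction.
Every branch closes, so no satisfying assignment exists.

UNSATISFIABLE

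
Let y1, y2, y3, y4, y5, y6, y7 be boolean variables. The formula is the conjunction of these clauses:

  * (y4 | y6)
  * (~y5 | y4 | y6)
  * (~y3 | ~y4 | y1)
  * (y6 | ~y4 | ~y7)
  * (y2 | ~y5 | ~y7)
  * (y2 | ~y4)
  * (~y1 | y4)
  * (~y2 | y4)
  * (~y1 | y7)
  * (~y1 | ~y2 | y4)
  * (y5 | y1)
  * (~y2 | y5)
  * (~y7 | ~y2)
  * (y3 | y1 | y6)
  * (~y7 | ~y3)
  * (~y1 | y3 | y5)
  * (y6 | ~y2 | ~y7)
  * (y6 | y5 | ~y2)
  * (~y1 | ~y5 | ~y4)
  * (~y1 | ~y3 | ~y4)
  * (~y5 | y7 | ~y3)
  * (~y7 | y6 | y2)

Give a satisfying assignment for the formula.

y1=F  y2=F  y3=F  y4=F  y5=T  y6=T  y7=F

Pure literal: y6 appears only positively; assign y6 = True.
Branch on y1: take y1 = False.
  then y5 is forced to True.
The remaining clauses are satisfied by y2 = False, y3 = False, y4 = False, y7 = False.
Every clause has at least one true literal under this assignment.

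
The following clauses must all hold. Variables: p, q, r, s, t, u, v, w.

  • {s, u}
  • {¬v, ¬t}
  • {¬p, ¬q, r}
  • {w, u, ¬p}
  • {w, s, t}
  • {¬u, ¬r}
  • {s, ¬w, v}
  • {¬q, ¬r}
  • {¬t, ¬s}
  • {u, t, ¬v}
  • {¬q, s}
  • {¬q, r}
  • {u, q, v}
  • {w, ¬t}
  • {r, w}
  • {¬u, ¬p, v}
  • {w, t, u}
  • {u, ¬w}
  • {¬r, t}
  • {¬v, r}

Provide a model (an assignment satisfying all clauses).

p = 0  q = 0  r = 0  s = 1  t = 0  u = 1  v = 0  w = 1

p occurs only negated in the remaining clauses — set p = False.
Try q = False.
Branch on r: take r = False.
  then w is forced to True.
  then u is forced to True.
  then v is forced to False.
  then s is forced to True.
  then t is forced to False.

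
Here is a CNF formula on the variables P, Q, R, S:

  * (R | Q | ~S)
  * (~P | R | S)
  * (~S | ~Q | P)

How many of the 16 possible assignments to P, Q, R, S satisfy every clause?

10

Case analysis on S and P:
  S=T, P=T: remaining (Q,R) ∈ {(F,T); (T,F); (T,T)} — 3.
  S=T, P=F: remaining (Q,R) ∈ {(F,T)} — 1.
  S=F, P=T: remaining (Q,R) ∈ {(F,T); (T,T)} — 2.
  S=F, P=F: remaining (Q,R) ∈ {(F,F); (F,T); (T,F); (T,T)} — 4.
Total: 3 + 1 + 2 + 4 = 10.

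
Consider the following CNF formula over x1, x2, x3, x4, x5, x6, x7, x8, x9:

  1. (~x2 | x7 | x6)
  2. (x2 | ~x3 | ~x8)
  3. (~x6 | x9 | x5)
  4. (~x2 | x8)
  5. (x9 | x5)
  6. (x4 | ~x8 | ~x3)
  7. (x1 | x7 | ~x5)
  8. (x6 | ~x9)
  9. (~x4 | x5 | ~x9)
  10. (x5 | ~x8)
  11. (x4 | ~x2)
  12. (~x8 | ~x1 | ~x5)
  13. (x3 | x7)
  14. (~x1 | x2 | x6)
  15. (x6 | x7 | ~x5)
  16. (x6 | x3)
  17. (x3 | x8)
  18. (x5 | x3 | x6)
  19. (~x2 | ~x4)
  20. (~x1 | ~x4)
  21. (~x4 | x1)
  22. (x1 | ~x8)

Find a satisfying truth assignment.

x1=F  x2=F  x3=T  x4=F  x5=T  x6=T  x7=T  x8=F  x9=T

Pure literal: x7 appears only positively; assign x7 = True.
Try x1 = False.
  then x4 is forced to False.
  then x2 is forced to False.
  then x8 is forced to False.
  then x3 is forced to True.
Set x5 = True and propagate.
Set x6 = True and propagate.
x9 is now unconstrained; take x9 = True.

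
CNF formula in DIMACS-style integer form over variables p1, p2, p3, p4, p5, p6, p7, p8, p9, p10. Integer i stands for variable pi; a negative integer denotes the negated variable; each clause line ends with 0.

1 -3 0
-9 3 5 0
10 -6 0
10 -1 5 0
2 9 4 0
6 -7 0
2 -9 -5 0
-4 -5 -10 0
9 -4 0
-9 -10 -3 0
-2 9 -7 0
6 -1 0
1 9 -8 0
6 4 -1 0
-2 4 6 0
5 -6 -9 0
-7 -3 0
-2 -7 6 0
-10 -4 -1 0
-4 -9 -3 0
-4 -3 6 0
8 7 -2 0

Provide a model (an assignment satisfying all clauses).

Set p1 = True and propagate.
  then p6 is forced to True.
  then p10 is forced to True.
  then p4 is forced to False.
For the remaining variables, p2 = True, p3 = False, p5 = False, p7 = False, p8 = True, p9 = False works.

p1=T  p2=T  p3=F  p4=F  p5=F  p6=T  p7=F  p8=T  p9=F  p10=T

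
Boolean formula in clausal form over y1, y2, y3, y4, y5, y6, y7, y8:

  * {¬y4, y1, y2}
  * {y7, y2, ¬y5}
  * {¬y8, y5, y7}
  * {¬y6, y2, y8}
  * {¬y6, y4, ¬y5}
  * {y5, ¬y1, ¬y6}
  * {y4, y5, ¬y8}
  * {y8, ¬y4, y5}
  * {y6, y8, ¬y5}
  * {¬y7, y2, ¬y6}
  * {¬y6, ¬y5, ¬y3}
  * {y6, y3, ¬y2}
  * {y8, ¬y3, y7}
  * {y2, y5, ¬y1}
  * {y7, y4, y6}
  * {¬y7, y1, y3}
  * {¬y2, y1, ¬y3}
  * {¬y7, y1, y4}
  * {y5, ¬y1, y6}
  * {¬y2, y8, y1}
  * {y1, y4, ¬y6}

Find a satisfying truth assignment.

Branch on y1: take y1 = True.
Set y2 = False and propagate.
  then y5 is forced to True.
  then y7 is forced to True.
  then y6 is forced to False.
  then y8 is forced to True.
y3, y4 are now unconstrained; take y3 = False, y4 = True.
Every clause has at least one true literal under this assignment.

y1=T, y2=F, y3=F, y4=T, y5=T, y6=F, y7=T, y8=T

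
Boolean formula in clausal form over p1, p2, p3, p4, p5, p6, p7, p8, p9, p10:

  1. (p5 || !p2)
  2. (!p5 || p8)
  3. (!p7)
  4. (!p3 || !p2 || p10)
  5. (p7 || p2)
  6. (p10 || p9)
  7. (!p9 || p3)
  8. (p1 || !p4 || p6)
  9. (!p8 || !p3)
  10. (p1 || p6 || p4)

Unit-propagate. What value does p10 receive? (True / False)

True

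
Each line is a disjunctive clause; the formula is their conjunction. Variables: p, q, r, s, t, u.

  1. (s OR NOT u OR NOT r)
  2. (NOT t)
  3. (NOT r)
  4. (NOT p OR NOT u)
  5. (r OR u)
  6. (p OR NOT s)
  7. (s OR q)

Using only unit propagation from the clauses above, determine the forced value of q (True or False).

True

(NOT t) stands alone — t = False.
Unit clause (NOT r) sets r = False.
(r OR u) with r = False leaves only u, so u = True.
From (NOT p OR NOT u) and u = True: p = False.
(p OR NOT s): since p = False, the clause reduces to (NOT s). s = False.
(s OR q) with s = False leaves only q, so q = True.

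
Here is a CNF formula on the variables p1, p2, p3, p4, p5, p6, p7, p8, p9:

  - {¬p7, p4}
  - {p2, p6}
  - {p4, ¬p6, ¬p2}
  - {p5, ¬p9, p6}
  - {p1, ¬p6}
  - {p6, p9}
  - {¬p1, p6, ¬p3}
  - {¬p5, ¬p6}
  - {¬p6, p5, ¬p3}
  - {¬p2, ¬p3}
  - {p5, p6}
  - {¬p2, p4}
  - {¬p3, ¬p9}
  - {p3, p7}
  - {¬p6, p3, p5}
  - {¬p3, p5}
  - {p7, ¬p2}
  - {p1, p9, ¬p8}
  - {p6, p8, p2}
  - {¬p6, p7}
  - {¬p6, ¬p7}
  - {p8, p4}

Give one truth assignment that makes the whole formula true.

Pure literal: p4 appears only positively; assign p4 = True.
Branch on p1: take p1 = True.
Set p2 = True and propagate.
  then p3 is forced to False.
  then p7 is forced to True.
  then p6 is forced to False.
  then p9 is forced to True.
  then p5 is forced to True.
p8 is now unconstrained; take p8 = True.
Every clause has at least one true literal under this assignment.

p1 = True, p2 = True, p3 = False, p4 = True, p5 = True, p6 = False, p7 = True, p8 = True, p9 = True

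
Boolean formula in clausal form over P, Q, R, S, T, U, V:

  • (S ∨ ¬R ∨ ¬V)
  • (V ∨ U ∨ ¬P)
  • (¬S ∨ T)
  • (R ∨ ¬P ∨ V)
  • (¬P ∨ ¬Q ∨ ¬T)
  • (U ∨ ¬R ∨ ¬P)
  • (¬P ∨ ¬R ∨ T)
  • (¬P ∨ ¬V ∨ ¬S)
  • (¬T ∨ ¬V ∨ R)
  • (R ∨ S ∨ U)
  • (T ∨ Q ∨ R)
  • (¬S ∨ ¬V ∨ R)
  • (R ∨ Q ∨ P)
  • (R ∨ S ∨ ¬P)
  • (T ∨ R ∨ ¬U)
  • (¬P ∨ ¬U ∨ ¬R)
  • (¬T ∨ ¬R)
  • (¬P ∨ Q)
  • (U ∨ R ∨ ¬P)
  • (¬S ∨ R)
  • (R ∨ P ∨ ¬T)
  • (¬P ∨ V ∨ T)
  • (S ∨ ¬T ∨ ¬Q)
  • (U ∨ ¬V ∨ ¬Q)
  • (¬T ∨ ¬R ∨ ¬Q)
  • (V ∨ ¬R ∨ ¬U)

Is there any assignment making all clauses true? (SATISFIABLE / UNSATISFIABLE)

Branch on P: take P = False.
For the remaining variables, Q = False, R = True, S = False, T = False, U = False, V = False works.
So P=False  Q=False  R=True  S=False  T=False  U=False  V=False is a satisfying assignment.

SATISFIABLE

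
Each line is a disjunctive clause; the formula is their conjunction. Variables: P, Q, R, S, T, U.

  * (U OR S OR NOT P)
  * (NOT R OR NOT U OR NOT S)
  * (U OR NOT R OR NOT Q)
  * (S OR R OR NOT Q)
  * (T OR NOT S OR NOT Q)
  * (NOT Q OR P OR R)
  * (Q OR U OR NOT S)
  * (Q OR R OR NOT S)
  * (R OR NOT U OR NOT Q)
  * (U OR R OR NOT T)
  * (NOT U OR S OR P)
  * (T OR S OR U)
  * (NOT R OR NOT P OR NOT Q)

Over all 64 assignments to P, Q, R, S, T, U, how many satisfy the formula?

5

Satisfying assignments:
  P=F Q=F R=T S=F T=T U=F
  P=T Q=F R=F S=F T=F U=T
  P=T Q=F R=F S=F T=T U=T
  P=T Q=F R=T S=F T=F U=T
  P=T Q=F R=T S=F T=T U=T
That's 5 in total.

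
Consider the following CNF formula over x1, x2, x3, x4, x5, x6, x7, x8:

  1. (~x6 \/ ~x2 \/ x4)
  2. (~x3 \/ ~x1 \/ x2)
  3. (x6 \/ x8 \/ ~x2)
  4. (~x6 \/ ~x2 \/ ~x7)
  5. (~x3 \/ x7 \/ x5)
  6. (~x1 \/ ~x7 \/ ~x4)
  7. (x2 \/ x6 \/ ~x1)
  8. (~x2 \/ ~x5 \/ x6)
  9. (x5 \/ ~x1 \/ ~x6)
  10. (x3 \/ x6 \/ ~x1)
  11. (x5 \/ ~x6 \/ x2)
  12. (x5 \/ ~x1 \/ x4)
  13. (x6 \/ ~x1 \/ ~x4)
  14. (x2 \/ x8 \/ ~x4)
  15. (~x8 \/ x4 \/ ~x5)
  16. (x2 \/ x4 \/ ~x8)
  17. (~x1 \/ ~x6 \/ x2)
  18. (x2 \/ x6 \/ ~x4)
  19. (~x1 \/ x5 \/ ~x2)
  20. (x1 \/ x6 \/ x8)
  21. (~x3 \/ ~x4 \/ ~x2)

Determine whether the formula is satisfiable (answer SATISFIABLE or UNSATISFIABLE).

SATISFIABLE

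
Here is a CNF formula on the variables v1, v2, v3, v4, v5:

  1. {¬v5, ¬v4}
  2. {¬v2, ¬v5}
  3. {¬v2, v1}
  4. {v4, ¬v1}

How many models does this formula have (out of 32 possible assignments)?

Split on v1, then v2.
  v1=1, v2=1: remaining (v3,v4,v5) ∈ {(0,1,0); (1,1,0)} — 2.
  v1=1, v2=0: remaining (v3,v4,v5) ∈ {(0,1,0); (1,1,0)} — 2.
  v1=0, v2=1: a clause becomes empty — 0.
  v1=0, v2=0: v3 free; 3 ways for (v4,v5) × 2^1 = 6.
Total: 2 + 2 + 0 + 6 = 10.

10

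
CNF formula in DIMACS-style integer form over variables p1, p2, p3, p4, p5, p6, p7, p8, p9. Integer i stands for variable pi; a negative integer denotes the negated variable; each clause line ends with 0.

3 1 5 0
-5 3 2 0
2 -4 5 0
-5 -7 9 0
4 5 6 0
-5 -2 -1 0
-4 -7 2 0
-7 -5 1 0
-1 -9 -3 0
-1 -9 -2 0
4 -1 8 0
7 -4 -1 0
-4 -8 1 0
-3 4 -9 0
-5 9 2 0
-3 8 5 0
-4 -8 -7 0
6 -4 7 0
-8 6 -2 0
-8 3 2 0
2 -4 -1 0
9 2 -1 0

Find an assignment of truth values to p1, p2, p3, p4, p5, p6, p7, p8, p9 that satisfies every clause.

p6 occurs only positively in the remaining clauses — set p6 = True.
Set p1 = False and propagate.
The remaining clauses are satisfied by p2 = True, p3 = False, p4 = True, p5 = True, p7 = False, p8 = False, p9 = True.

p1=False, p2=True, p3=False, p4=True, p5=True, p6=True, p7=False, p8=False, p9=True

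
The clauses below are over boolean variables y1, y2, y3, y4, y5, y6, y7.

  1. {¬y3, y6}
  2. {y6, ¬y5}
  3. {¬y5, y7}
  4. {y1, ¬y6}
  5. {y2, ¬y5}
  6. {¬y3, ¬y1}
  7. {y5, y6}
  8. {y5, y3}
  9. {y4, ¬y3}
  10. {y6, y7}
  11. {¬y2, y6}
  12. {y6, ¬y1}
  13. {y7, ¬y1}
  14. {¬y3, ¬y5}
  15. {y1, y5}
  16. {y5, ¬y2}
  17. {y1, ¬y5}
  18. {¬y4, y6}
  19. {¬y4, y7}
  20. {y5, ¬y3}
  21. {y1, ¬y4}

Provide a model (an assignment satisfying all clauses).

y1=1, y2=1, y3=0, y4=0, y5=1, y6=1, y7=1

Check each clause:
  1. {¬y3, y6} — ¬y3 is true.
  2. {y6, ¬y5} — y6 is true.
  3. {y7, ¬y5} — y7 is true.
  4. {¬y6, y1} — y1 is true.
  5. {y2, ¬y5} — y2 is true.
  6. {¬y3, ¬y1} — ¬y3 is true.
  7. {y6, y5} — y5 is true.
  8. {y5, y3} — y5 is true.
  9. {¬y3, y4} — ¬y3 is true.
  10. {y7, y6} — y6 is true.
  11. {¬y2, y6} — y6 is true.
  12. {¬y1, y6} — y6 is true.
  13. {¬y1, y7} — y7 is true.
  14. {¬y5, ¬y3} — ¬y3 is true.
  15. {y1, y5} — y1 is true.
  16. {y5, ¬y2} — y5 is true.
  17. {¬y5, y1} — y1 is true.
  18. {y6, ¬y4} — ¬y4 is true.
  19. {y7, ¬y4} — ¬y4 is true.
  20. {¬y3, y5} — y5 is true.
  21. {¬y4, y1} — y1 is true.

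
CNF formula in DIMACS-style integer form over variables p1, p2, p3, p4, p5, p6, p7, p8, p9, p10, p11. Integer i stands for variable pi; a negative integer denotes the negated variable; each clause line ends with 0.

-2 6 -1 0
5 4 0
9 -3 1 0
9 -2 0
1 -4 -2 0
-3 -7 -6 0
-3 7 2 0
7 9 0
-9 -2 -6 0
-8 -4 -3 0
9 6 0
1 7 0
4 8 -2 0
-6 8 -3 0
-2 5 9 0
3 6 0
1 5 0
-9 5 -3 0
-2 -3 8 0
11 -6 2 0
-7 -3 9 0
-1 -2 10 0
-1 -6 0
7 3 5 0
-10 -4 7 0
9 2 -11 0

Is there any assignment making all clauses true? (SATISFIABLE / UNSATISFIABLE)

Pure literal: p5 appears only positively; assign p5 = True.
Set p1 = False and propagate.
  then p7 is forced to True.
Branch on p2: take p2 = False.
The remaining clauses are satisfied by p3 = False, p4 = False, p6 = True, p8 = True, p9 = True, p10 = False, p11 = True.
So p1=F  p2=F  p3=F  p4=F  p5=T  p6=T  p7=T  p8=T  p9=T  p10=F  p11=T is a satisfying assignment.

SATISFIABLE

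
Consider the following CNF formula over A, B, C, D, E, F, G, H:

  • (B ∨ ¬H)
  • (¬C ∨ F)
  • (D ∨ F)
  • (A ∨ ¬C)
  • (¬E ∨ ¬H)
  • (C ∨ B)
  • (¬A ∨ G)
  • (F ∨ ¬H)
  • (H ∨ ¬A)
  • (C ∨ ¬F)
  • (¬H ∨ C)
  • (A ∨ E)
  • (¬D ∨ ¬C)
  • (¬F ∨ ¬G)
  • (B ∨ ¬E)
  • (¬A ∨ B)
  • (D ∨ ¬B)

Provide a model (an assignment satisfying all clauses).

Set A = False and propagate.
  then C is forced to False.
  then B is forced to True.
  then F is forced to False.
  then D is forced to True.
  then H is forced to False.
  then E is forced to True.
G is now unconstrained; take G = True.
Every clause has at least one true literal under this assignment.

A = F  B = T  C = F  D = T  E = T  F = F  G = T  H = F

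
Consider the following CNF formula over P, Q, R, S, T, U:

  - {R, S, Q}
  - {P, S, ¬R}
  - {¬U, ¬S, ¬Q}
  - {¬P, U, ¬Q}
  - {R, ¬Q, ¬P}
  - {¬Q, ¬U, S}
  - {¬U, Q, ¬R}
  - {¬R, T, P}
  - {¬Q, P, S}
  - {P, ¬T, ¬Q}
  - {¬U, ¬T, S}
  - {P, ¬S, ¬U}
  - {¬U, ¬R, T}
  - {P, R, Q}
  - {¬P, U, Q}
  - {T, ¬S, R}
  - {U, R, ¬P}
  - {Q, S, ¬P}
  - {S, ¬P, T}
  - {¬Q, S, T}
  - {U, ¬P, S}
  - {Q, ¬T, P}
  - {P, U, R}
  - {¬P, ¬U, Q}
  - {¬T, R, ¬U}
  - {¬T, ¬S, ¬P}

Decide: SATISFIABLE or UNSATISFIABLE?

UNSATISFIABLE

P = True:
  U = True:
    propagation gives Q=True, S=False; an empty clause results — contradiction.
  U = False:
    propagation gives Q=False; an empty clause results — contradiction.
P = False:
  Q = True:
    propagation gives S=True, U=False, T=False, R=False; an empty clause results — contradiction.
  Q = False:
    propagation gives R=True, S=True, U=False, T=True; an empty clause results — contradiction.
Every branch closes, so no satisfying assignment exists.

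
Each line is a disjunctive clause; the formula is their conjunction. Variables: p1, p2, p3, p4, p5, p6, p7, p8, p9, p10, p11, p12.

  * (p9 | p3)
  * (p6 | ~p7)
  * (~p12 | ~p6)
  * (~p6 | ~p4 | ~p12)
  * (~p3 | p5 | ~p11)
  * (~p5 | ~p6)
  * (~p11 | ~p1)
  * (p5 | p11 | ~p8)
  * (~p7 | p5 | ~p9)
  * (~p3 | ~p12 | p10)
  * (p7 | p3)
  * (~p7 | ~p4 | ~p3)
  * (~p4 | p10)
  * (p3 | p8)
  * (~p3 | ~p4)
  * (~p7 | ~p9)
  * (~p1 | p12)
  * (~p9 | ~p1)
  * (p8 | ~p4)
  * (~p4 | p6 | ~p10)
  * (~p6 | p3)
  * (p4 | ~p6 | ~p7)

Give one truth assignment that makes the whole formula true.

p1=True, p2=False, p3=True, p4=False, p5=True, p6=False, p7=False, p8=True, p9=False, p10=True, p11=False, p12=True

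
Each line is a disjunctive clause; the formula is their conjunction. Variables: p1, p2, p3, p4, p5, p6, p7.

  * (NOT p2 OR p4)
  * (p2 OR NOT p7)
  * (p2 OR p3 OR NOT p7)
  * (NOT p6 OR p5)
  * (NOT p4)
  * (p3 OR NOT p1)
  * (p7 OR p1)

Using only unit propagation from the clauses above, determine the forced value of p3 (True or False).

True

Unit clause (NOT p4) sets p4 = False.
From (NOT p2 OR p4) and p4 = False: p2 = False.
In (NOT p7 OR p2), p2 is now false; NOT p7 must hold, so p7 = False.
(p1 OR p7) with p7 = False leaves only p1, so p1 = True.
(p3 OR NOT p1): since p1 = True, the clause reduces to (p3). p3 = True.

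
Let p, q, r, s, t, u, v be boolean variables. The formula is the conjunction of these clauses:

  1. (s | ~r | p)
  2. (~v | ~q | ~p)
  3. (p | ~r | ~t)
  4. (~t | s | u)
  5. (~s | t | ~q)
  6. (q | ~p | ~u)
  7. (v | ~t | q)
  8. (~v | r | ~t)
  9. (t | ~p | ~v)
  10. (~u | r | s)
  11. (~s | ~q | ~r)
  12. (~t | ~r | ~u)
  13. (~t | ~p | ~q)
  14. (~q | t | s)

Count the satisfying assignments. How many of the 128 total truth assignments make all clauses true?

17

Split on t, then q.
  t=1, q=1: remaining (p,r,s,u,v) ∈ {(0,0,1,0,0); (0,0,1,1,0)} — 2.
  t=1, q=0: remaining (p,r,s,u,v) ∈ {(1,1,1,0,1)} — 1.
  t=0, q=1: a clause becomes empty — 0.
  t=0, q=0: 14 of the 32 assignments to (p,r,s,u,v) work.
Total: 2 + 1 + 0 + 14 = 17.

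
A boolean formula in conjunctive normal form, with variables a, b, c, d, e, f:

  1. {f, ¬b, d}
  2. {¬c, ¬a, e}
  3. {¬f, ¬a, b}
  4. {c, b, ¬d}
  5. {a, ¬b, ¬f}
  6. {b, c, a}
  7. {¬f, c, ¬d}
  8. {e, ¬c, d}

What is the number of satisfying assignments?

21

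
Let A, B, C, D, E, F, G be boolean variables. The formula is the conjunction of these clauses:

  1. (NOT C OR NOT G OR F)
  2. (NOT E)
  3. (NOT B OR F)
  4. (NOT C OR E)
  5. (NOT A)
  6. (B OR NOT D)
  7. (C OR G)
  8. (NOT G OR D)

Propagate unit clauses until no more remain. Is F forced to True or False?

(NOT E) is a unit clause: E = False.
(E OR NOT C) with E = False leaves only NOT C, so C = False.
(NOT A) stands alone — A = False.
In (C OR G), C is now false; G must hold, so G = True.
(D OR NOT G): since G = True, the clause reduces to (D). D = True.
From (B OR NOT D) and D = True: B = True.
(F OR NOT B) with B = True leaves only F, so F = True.

True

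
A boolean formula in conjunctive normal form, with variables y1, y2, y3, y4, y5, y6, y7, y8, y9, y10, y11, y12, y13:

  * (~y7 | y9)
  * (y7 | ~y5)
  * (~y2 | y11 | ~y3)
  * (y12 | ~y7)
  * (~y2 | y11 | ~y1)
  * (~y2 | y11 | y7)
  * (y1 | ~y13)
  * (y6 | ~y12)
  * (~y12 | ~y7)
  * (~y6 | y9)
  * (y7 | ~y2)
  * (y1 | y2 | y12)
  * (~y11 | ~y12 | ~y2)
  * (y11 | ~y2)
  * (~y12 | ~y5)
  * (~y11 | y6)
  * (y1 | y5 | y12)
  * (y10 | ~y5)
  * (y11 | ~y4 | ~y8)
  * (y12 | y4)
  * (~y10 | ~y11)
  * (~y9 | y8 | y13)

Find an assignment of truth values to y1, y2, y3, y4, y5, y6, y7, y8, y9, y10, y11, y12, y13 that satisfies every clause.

y1 = 0  y2 = 0  y3 = 1  y4 = 0  y5 = 0  y6 = 1  y7 = 0  y8 = 1  y9 = 1  y10 = 0  y11 = 1  y12 = 1  y13 = 0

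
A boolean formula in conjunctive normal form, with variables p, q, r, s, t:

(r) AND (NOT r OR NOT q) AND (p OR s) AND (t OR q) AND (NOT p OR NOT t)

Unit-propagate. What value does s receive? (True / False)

(r) stands alone — r = True.
From (NOT q OR NOT r) and r = True: q = False.
(t OR q): since q = False, the clause reduces to (t). t = True.
(NOT t OR NOT p) with t = True leaves only NOT p, so p = False.
(p OR s): since p = False, the clause reduces to (s). s = True.

True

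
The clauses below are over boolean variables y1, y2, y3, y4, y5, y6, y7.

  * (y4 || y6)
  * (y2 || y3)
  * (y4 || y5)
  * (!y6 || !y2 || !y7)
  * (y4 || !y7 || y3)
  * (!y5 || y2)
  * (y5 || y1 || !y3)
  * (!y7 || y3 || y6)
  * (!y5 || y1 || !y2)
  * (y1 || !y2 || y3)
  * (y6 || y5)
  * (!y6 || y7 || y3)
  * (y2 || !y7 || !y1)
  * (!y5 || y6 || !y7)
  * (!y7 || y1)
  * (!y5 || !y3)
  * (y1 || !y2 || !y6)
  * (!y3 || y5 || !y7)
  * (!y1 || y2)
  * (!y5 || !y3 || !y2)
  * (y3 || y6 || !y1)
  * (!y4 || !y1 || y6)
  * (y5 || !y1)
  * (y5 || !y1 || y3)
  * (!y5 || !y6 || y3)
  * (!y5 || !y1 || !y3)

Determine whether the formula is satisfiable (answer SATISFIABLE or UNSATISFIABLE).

y3 = True:
  propagation gives y5=False, y4=True, y1=True; an empty clause results — contradiction.
y3 = False:
  propagation gives y2=True, y1=True, y6=True, y7=False; an empty clause results — contradiction.
Every branch closes, so no satisfying assignment exists.

UNSATISFIABLE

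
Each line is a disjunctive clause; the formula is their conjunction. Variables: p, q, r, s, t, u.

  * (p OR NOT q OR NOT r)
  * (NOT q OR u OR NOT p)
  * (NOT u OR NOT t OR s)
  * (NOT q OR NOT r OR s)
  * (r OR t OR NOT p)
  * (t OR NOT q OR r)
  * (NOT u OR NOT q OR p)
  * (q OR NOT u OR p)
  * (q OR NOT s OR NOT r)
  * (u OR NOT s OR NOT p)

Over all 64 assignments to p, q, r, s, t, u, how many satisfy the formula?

16

Split on q, then p.
  q=T, p=T: remaining (r,s,t,u) ∈ {(F,T,T,T); (T,T,F,T); (T,T,T,T)} — 3.
  q=T, p=F: remaining (r,s,t,u) ∈ {(F,F,T,F); (F,T,T,F)} — 2.
  q=F, p=T: 5 of the 16 assignments to (r,s,t,u) work.
  q=F, p=F: t free; 3 ways for (r,s,u) × 2^1 = 6.
Total: 3 + 2 + 5 + 6 = 16.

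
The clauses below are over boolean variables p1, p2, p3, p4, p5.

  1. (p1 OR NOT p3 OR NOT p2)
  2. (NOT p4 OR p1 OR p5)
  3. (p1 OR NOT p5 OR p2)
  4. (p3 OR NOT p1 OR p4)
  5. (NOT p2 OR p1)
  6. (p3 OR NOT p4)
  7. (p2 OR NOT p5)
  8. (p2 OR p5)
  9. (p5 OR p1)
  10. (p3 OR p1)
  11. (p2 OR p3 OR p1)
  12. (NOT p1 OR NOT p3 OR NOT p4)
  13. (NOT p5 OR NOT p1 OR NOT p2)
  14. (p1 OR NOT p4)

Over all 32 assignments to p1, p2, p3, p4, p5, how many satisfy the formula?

1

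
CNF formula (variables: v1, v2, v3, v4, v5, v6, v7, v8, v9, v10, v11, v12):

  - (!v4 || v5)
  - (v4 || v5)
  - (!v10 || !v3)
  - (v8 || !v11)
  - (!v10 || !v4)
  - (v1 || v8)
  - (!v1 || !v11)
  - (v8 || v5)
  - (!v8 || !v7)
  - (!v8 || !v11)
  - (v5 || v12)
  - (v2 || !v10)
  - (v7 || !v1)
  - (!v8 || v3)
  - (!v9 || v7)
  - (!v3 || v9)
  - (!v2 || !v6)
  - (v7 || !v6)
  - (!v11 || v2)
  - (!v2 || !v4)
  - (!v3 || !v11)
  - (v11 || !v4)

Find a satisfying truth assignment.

v1=T, v2=T, v3=F, v4=F, v5=T, v6=F, v7=T, v8=F, v9=T, v10=F, v11=F, v12=F

v5 occurs only positively in the remaining clauses — set v5 = True.
Pure literal: v6 appears only negated; assign v6 = False.
Set v1 = True and propagate.
  then v11 is forced to False.
  then v7 is forced to True.
  then v8 is forced to False.
  then v4 is forced to False.
Try v2 = True.
The remaining clauses are satisfied by v3 = False, v9 = True, v10 = False, v12 = False.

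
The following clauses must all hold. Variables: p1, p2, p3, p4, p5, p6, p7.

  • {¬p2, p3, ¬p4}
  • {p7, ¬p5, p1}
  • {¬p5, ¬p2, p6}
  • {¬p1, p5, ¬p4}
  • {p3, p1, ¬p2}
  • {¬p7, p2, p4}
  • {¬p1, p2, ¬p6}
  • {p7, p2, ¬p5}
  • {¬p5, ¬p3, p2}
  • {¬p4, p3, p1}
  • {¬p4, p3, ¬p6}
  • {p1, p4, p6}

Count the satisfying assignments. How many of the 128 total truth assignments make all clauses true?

Split on p2, then p1.
  p2=1, p1=1: p7 free; 7 ways for (p3,p4,p5,p6) × 2^1 = 14.
  p2=1, p1=0: 8 of the 32 assignments to (p3,p4,p5,p6,p7) work.
  p2=0, p1=1: remaining (p3,p4,p5,p6,p7) ∈ {(0,0,0,0,0); (0,1,1,0,1); (1,0,0,0,0)} — 3.
  p2=0, p1=0: 6 of the 32 assignments to (p3,p4,p5,p6,p7) work.
Total: 14 + 8 + 3 + 6 = 31.

31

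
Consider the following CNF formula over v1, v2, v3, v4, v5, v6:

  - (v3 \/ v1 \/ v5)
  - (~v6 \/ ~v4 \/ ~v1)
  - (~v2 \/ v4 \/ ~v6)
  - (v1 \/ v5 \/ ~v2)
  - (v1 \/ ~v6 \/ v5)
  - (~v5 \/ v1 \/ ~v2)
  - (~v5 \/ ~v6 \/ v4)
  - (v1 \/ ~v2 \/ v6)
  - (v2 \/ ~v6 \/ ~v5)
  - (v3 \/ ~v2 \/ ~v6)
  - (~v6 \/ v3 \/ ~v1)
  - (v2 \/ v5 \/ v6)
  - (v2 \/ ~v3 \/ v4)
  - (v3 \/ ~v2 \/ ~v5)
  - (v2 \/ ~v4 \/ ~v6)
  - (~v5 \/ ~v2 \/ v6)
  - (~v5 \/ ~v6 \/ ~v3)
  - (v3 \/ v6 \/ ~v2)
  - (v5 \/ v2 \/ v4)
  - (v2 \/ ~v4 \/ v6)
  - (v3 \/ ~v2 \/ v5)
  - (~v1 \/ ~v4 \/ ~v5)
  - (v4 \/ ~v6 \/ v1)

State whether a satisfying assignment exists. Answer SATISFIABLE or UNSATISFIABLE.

Try v1 = True.
Try v2 = False.
The remaining clauses are satisfied by v3 = False, v4 = False, v5 = True, v6 = False.
Every clause has at least one true literal under this assignment.
So v1 = T  v2 = F  v3 = F  v4 = F  v5 = T  v6 = F is a satisfying assignment.

SATISFIABLE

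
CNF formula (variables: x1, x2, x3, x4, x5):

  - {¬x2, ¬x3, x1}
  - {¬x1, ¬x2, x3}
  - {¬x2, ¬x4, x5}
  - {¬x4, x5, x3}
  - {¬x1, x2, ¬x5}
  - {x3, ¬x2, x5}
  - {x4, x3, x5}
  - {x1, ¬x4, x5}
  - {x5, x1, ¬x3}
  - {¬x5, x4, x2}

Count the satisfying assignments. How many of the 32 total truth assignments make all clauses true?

9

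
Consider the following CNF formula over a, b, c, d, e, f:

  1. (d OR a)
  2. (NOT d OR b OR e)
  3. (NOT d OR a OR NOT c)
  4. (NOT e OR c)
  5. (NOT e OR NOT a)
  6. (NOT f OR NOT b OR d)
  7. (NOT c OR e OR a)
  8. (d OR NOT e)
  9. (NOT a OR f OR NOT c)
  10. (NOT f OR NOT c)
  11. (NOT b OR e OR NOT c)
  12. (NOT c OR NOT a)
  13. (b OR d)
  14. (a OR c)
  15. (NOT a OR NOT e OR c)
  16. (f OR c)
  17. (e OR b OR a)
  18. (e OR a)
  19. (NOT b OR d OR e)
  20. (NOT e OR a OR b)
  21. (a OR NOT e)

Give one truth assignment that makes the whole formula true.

a = True, b = True, c = False, d = True, e = False, f = True

Set a = True and propagate.
  then e is forced to False.
  then c is forced to False.
  then f is forced to True.
Branch on b: take b = True.
  then d is forced to True.
Check each clause:
  1. (d OR a) — a is true.
  2. (b OR NOT d OR e) — b is true.
  3. (a OR NOT c OR NOT d) — a is true.
  4. (c OR NOT e) — NOT e is true.
  5. (NOT e OR NOT a) — NOT e is true.
  6. (d OR NOT b OR NOT f) — d is true.
  7. (a OR NOT c OR e) — a is true.
  8. (d OR NOT e) — NOT e is true.
  9. (f OR NOT a OR NOT c) — NOT c is true.
  10. (NOT c OR NOT f) — NOT c is true.
  11. (NOT b OR NOT c OR e) — NOT c is true.
  12. (NOT a OR NOT c) — NOT c is true.
  13. (d OR b) — b is true.
  14. (a OR c) — a is true.
  15. (c OR NOT a OR NOT e) — NOT e is true.
  16. (c OR f) — f is true.
  17. (a OR e OR b) — a is true.
  18. (a OR e) — a is true.
  19. (e OR NOT b OR d) — d is true.
  20. (b OR NOT e OR a) — a is true.
  21. (a OR NOT e) — a is true.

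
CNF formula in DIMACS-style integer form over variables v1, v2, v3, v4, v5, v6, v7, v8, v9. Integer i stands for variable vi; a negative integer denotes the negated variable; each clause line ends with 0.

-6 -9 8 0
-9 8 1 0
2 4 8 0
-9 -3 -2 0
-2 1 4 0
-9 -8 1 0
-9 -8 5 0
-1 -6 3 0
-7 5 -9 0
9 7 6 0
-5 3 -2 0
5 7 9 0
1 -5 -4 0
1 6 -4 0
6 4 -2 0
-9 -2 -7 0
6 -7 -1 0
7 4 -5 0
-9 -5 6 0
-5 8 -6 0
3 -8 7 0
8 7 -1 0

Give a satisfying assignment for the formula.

v1 = 0, v2 = 0, v3 = 0, v4 = 1, v5 = 0, v6 = 1, v7 = 1, v8 = 0, v9 = 0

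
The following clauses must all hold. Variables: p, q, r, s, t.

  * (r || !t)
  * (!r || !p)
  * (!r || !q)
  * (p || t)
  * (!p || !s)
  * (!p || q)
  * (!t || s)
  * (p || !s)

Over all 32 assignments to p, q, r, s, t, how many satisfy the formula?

Satisfying assignments:
  p=1 q=1 r=0 s=0 t=0
Count: 1.

1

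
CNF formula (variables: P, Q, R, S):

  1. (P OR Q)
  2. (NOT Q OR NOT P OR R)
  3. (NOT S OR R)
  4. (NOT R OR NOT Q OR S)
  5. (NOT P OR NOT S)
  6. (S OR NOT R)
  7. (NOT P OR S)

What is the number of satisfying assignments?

Satisfying assignments:
  P=F Q=T R=F S=F
  P=F Q=T R=T S=T
Count: 2.

2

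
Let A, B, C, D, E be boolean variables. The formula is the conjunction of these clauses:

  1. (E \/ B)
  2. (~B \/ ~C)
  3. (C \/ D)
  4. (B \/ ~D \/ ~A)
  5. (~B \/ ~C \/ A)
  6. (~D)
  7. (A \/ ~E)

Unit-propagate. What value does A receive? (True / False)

True

Unit clause (~D) sets D = False.
(C \/ D) with D = False leaves only C, so C = True.
(~C \/ ~B): since C = True, the clause reduces to (~B). B = False.
(E \/ B): since B = False, the clause reduces to (E). E = True.
In (A \/ ~E), ~E is now false; A must hold, so A = True.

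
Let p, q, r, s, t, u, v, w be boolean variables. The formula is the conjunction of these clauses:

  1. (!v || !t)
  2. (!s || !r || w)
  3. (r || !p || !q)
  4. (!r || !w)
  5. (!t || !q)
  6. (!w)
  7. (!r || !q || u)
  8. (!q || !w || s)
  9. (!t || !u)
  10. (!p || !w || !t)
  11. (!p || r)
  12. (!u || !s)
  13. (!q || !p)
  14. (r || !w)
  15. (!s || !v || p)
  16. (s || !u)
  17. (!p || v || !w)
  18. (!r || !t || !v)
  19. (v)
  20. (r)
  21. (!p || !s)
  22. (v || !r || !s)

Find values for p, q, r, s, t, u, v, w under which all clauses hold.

p=T, q=F, r=T, s=F, t=F, u=F, v=T, w=F

Unit propagation: (!w) forces w = False.
(v) is a unit clause, so v = True.
Unit propagation: (!t) forces t = False.
(r) is a unit clause, so r = True.
The clause (!s) is unit: s must be False.
The clause (!u) is unit: u must be False.
(!q) is a unit clause, so q = False.
p is now unconstrained; take p = True.
Check each clause:
  1. (!t || !v) — !t is true.
  2. (!r || w || !s) — !s is true.
  3. (!q || !p || r) — r is true.
  4. (!w || !r) — !w is true.
  5. (!t || !q) — !t is true.
  6. (!w) — !w is true.
  7. (!q || !r || u) — !q is true.
  8. (s || !w || !q) — !w is true.
  9. (!u || !t) — !u is true.
  10. (!t || !w || !p) — !w is true.
  11. (r || !p) — r is true.
  12. (!u || !s) — !u is true.
  13. (!p || !q) — !q is true.
  14. (!w || r) — !w is true.
  15. (!v || !s || p) — p is true.
  16. (!u || s) — !u is true.
  17. (!p || !w || v) — !w is true.
  18. (!v || !t || !r) — !t is true.
  19. (v) — v is true.
  20. (r) — r is true.
  21. (!s || !p) — !s is true.
  22. (!s || v || !r) — !s is true.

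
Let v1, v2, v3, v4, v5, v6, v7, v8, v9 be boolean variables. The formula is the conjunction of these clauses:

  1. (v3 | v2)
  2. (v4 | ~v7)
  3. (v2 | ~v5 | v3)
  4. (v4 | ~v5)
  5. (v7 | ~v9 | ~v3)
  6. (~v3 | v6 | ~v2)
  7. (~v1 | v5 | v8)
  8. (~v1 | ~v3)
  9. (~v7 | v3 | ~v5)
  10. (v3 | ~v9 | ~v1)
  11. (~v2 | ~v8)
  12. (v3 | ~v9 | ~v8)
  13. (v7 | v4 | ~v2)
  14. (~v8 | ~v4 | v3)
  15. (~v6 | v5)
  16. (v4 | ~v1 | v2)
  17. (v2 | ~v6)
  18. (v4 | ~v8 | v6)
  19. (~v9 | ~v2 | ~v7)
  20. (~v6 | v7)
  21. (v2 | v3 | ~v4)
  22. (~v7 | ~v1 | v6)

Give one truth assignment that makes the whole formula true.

v1 = F, v2 = F, v3 = T, v4 = T, v5 = F, v6 = F, v7 = T, v8 = F, v9 = T

Pure literal: v1 appears only negated; assign v1 = False.
Branch on v2: take v2 = False.
  then v3 is forced to True.
  then v6 is forced to False.
Set v4 = True and propagate.
Branch on v7: take v7 = True.
v5, v8, v9 are now unconstrained; take v5 = False, v8 = False, v9 = True.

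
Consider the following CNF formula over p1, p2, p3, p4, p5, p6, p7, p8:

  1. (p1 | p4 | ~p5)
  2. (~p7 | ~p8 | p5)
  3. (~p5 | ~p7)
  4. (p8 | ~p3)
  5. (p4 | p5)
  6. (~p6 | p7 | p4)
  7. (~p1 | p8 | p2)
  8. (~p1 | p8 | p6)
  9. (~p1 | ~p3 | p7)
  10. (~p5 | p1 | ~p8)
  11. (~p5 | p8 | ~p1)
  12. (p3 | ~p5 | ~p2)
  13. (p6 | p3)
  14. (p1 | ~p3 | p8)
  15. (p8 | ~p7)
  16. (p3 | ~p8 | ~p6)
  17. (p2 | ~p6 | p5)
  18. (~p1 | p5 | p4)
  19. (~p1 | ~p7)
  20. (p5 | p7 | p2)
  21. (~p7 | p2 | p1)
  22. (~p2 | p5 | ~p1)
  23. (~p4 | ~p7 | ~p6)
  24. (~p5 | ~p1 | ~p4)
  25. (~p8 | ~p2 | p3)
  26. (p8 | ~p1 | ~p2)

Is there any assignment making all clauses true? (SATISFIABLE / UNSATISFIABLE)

SATISFIABLE

Branch on p1: take p1 = False.
Try p2 = True.
For the remaining variables, p3 = True, p4 = True, p5 = False, p6 = True, p7 = False, p8 = True works.
Every clause has at least one true literal under this assignment.
So p1=False, p2=True, p3=True, p4=True, p5=False, p6=True, p7=False, p8=True is a satisfying assignment.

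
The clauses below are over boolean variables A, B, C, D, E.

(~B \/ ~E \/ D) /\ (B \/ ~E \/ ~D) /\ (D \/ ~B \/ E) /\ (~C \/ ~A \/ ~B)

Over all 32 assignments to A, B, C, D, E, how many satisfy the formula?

18

Split on B, then D.
  B=T, D=T: E free; 3 ways for (A,C) × 2^1 = 6.
  B=T, D=F: a clause becomes empty — 0.
  B=F, D=T: remaining (A,C,E) ∈ {(F,F,F); (F,T,F); (T,F,F); (T,T,F)} — 4.
  B=F, D=F: A, C, E free → 2^3 = 8.
Total: 6 + 0 + 4 + 8 = 18.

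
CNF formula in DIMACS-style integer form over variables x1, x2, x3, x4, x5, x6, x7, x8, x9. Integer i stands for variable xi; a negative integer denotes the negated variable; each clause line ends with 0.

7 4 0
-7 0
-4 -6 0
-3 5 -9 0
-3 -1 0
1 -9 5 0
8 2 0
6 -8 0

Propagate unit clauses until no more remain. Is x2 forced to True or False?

Unit clause (!x7) sets x7 = False.
(x4 || x7): since x7 = False, the clause reduces to (x4). x4 = True.
From (!x4 || !x6) and x4 = True: x6 = False.
(!x8 || x6) with x6 = False leaves only !x8, so x8 = False.
(x2 || x8) with x8 = False leaves only x2, so x2 = True.

True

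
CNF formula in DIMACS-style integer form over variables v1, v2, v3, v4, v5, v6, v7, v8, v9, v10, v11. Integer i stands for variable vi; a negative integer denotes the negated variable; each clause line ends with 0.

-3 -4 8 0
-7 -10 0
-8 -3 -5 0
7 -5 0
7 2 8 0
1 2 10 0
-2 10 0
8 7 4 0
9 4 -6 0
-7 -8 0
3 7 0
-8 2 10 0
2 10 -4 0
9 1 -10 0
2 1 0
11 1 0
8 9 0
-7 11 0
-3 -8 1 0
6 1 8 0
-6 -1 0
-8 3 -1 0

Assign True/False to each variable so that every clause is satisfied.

v9 occurs only positively in the remaining clauses — set v9 = True.
v11 occurs only positively in the remaining clauses — set v11 = True.
Set v1 = True and propagate.
  then v6 is forced to False.
Try v2 = False.
For the remaining variables, v3 = False, v4 = False, v5 = True, v7 = True, v8 = False, v10 = False works.
Check each clause:
  1. (~v4 \/ ~v3 \/ v8) — ~v4 is true.
  2. (~v7 \/ ~v10) — ~v10 is true.
  3. (~v8 \/ ~v3 \/ ~v5) — ~v8 is true.
  4. (~v5 \/ v7) — v7 is true.
  5. (v2 \/ v8 \/ v7) — v7 is true.
  6. (v10 \/ v2 \/ v1) — v1 is true.
  7. (~v2 \/ v10) — ~v2 is true.
  8. (v4 \/ v7 \/ v8) — v7 is true.
  9. (v4 \/ ~v6 \/ v9) — v9 is true.
  10. (~v7 \/ ~v8) — ~v8 is true.
  11. (v7 \/ v3) — v7 is true.
  12. (v10 \/ ~v8 \/ v2) — ~v8 is true.
  13. (v10 \/ ~v4 \/ v2) — ~v4 is true.
  14. (v9 \/ v1 \/ ~v10) — v1 is true.
  15. (v1 \/ v2) — v1 is true.
  16. (v11 \/ v1) — v1 is true.
  17. (v8 \/ v9) — v9 is true.
  18. (v11 \/ ~v7) — v11 is true.
  19. (~v8 \/ v1 \/ ~v3) — ~v8 is true.
  20. (v1 \/ v6 \/ v8) — v1 is true.
  21. (~v1 \/ ~v6) — ~v6 is true.
  22. (~v8 \/ v3 \/ ~v1) — ~v8 is true.

v1 = T  v2 = F  v3 = F  v4 = F  v5 = T  v6 = F  v7 = T  v8 = F  v9 = T  v10 = F  v11 = T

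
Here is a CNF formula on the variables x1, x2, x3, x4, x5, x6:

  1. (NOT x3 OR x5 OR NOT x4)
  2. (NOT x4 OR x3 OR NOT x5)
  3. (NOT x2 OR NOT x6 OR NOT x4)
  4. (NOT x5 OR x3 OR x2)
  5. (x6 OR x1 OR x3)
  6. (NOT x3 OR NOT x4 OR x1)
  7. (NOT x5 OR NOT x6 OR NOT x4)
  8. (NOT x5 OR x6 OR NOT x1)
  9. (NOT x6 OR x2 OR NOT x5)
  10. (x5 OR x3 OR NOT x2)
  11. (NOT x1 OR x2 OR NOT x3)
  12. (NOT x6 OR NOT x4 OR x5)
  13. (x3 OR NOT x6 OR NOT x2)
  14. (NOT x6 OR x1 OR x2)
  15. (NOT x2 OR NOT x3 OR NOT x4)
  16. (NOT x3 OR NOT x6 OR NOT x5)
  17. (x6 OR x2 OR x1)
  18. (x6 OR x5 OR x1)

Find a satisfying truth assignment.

x1=False, x2=True, x3=True, x4=False, x5=True, x6=False

x4 occurs only negated in the remaining clauses — set x4 = False.
Set x1 = False and propagate.
Branch on x2: take x2 = True.
Set x3 = True and propagate.
The remaining clauses are satisfied by x5 = True, x6 = False.
Every clause has at least one true literal under this assignment.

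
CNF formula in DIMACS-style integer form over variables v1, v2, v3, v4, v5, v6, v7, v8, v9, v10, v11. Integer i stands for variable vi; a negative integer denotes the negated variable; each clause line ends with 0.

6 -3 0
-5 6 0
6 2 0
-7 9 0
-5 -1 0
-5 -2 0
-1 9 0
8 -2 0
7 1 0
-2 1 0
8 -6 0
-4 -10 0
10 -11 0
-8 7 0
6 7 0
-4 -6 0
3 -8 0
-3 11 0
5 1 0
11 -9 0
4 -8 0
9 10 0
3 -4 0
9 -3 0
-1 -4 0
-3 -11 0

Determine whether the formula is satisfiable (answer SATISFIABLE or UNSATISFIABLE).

UNSATISFIABLE

v1 = True:
  propagation gives v5=False, v9=True, v11=True, v10=True; an empty clause results — contradiction.
v1 = False:
  propagation gives v7=True, v9=True, v2=False, v6=True; an empty clause results — contradiction.
Every branch closes, so no satisfying assignment exists.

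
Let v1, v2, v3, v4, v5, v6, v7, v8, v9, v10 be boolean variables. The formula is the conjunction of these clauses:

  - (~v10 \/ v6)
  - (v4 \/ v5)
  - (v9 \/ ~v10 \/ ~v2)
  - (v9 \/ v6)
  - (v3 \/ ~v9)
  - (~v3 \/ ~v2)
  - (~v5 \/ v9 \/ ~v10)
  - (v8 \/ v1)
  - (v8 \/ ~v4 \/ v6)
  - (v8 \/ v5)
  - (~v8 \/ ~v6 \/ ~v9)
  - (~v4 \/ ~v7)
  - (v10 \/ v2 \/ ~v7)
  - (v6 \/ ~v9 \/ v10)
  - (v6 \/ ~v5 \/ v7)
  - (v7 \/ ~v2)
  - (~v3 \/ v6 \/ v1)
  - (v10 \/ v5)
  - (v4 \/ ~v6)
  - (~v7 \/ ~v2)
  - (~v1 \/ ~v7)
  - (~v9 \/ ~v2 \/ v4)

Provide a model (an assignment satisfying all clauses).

Try v1 = True.
  then v7 is forced to False.
  then v2 is forced to False.
Branch on v3: take v3 = True.
Set v4 = True and propagate.
For the remaining variables, v5 = True, v6 = True, v8 = False, v9 = False, v10 = False works.
Every clause has at least one true literal under this assignment.

v1=T, v2=F, v3=T, v4=T, v5=T, v6=T, v7=F, v8=F, v9=F, v10=F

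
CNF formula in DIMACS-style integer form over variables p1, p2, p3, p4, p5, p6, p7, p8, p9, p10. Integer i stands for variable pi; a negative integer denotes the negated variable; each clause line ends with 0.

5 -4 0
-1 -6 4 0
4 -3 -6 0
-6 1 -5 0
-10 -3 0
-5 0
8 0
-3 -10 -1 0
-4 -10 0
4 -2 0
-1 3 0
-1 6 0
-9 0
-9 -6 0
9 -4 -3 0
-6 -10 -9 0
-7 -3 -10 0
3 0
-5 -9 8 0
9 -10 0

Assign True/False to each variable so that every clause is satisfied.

Unit propagation: (~p5) forces p5 = False.
(~p4) is a unit clause, so p4 = False.
The clause (p8) is unit: p8 must be True.
The clause (~p2) is unit: p2 must be False.
(~p9) is a unit clause, so p9 = False.
The clause (p3) is unit: p3 must be True.
The clause (~p6) is unit: p6 must be False.
Unit propagation: (~p10) forces p10 = False.
Unit propagation: (~p1) forces p1 = False.
p7 is now unconstrained; take p7 = False.
Every clause has at least one true literal under this assignment.

p1=F, p2=F, p3=T, p4=F, p5=F, p6=F, p7=F, p8=T, p9=F, p10=F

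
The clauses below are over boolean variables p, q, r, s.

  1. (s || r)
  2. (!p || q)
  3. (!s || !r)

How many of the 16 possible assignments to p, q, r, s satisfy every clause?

Satisfying assignments:
  p=0 q=0 r=0 s=1
  p=0 q=0 r=1 s=0
  p=0 q=1 r=0 s=1
  p=0 q=1 r=1 s=0
  p=1 q=1 r=0 s=1
  p=1 q=1 r=1 s=0
That's 6 in total.

6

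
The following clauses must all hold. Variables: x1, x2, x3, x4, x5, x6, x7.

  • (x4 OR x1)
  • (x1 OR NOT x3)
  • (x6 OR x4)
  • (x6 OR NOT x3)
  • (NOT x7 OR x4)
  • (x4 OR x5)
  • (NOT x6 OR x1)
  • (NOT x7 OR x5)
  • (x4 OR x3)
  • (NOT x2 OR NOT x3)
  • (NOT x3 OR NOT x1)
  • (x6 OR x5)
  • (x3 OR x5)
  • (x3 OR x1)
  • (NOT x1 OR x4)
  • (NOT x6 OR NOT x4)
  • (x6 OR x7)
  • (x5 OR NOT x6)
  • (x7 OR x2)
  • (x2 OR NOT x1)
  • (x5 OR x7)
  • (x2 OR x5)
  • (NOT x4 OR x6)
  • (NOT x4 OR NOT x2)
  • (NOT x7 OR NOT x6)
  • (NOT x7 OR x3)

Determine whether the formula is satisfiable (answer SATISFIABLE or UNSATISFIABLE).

x4 = True:
  propagation gives x6=False; an empty clause results — contradiction.
x4 = False:
  propagation gives x1=True; an empty clause results — contradiction.
Every branch closes, so no satisfying assignment exists.

UNSATISFIABLE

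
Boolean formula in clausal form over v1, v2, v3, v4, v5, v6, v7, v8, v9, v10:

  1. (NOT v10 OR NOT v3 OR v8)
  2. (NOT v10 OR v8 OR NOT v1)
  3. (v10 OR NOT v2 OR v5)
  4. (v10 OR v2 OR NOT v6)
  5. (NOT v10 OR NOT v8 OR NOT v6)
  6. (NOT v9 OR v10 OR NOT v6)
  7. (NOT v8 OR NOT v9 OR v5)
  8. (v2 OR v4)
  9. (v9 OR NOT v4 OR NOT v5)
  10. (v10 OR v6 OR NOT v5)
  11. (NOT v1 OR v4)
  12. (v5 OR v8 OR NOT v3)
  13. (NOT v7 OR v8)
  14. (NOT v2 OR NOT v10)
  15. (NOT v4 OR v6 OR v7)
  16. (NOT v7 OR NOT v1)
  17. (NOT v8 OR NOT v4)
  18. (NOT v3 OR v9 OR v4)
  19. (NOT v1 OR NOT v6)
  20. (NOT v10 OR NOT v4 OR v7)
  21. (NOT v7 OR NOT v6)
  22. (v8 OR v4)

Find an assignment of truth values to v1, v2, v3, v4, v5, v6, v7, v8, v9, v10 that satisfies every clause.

v1=False, v2=True, v3=False, v4=False, v5=True, v6=True, v7=False, v8=True, v9=False, v10=False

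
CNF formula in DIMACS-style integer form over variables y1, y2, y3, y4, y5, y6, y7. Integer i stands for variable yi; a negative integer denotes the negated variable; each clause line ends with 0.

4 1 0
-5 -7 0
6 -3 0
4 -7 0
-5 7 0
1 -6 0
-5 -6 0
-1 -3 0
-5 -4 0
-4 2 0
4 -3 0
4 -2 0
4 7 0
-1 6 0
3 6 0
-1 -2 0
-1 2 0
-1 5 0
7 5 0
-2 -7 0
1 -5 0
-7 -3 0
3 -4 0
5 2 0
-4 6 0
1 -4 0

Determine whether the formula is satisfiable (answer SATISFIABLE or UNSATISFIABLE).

UNSATISFIABLE

y4 = True:
  propagation gives y5=False, y2=True, y1=False; an empty clause results — contradiction.
y4 = False:
  propagation gives y1=True, y7=False; an empty clause results — contradiction.
Every branch closes, so no satisfying assignment exists.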